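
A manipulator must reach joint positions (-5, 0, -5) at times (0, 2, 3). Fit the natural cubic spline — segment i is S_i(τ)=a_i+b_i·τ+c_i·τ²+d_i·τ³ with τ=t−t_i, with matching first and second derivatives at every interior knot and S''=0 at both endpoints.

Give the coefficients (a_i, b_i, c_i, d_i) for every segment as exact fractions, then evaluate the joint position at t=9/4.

Δ: Δ0=5/2, Δ1=-5
row 1: diag=6, rhs=-45; c'=1/6, d'=-15/2
back: M1=-15/2
M: M0=0, M1=-15/2, M2=0
seg 0: a=-5, c=M0/2=0, d=(M1−M0)/(6·2)=-5/8, b=Δ0−h0·(2M0+M1)/6=5
seg 1: a=0, c=M1/2=-15/4, d=(M2−M1)/(6·1)=5/4, b=Δ1−h1·(2M1+M2)/6=-5/2
t_q=9/4 → seg 1, τ=1/4; S=0+-5/2·τ+-15/4·τ²+5/4·τ³=-215/256

  seg 0: a=-5 b=5 c=0 d=-5/8
  seg 1: a=0 b=-5/2 c=-15/4 d=5/4
S(9/4) = -215/256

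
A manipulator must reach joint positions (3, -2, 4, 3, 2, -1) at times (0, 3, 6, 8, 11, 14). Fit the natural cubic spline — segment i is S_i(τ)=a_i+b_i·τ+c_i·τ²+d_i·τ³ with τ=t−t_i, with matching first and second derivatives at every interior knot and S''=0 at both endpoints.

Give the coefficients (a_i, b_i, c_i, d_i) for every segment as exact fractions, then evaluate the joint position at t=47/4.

  seg 0: a=3 b=-7517/2610 c=0 d=3167/23490
  seg 1: a=-2 b=992/1305 c=3167/2610 d=-1253/4698
  seg 2: a=4 b=2191/2610 c=-1549/1305 d=15/58
  seg 3: a=3 b=-2101/2610 c=476/1305 d=-325/4698
  seg 4: a=2 b=-632/1305 c=-673/2610 d=673/23490
S(47/4) = 27911/18560

Δ: Δ0=-5/3, Δ1=2, Δ2=-1/2, Δ3=-1/3, Δ4=-1
row 1: diag=12, rhs=22; c'=1/4, d'=11/6
row 2: denom=10−3·1/4=37/4; d'=(-15−3·11/6)/(37/4)=-82/37
row 3: denom=10−2·8/37=354/37; d'=(1−2·-82/37)/(354/37)=67/118
row 4: denom=12−3·37/118=1305/118; d'=(-4−3·67/118)/(1305/118)=-673/1305
back: M4=-673/1305
back: M3=67/118−37/118·-673/1305=952/1305
back: M2=-82/37−8/37·952/1305=-3098/1305
back: M1=11/6−1/4·-3098/1305=3167/1305
M: M0=0, M1=3167/1305, M2=-3098/1305, M3=952/1305, M4=-673/1305, M5=0
seg 0: a=3, c=M0/2=0, d=(M1−M0)/(6·3)=3167/23490, b=Δ0−h0·(2M0+M1)/6=-7517/2610
seg 1: a=-2, c=M1/2=3167/2610, d=(M2−M1)/(6·3)=-1253/4698, b=Δ1−h1·(2M1+M2)/6=992/1305
seg 2: a=4, c=M2/2=-1549/1305, d=(M3−M2)/(6·2)=15/58, b=Δ2−h2·(2M2+M3)/6=2191/2610
seg 3: a=3, c=M3/2=476/1305, d=(M4−M3)/(6·3)=-325/4698, b=Δ3−h3·(2M3+M4)/6=-2101/2610
seg 4: a=2, c=M4/2=-673/2610, d=(M5−M4)/(6·3)=673/23490, b=Δ4−h4·(2M4+M5)/6=-632/1305
t_q=47/4 → seg 4, τ=3/4; S=2+-632/1305·τ+-673/2610·τ²+673/23490·τ³=27911/18560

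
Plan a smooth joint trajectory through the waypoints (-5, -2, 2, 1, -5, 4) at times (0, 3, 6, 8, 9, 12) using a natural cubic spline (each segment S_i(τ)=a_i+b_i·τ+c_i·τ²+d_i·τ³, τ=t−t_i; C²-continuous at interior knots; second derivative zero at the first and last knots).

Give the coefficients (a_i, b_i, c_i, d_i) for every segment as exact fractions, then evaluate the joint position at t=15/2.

  seg 0: a=-5 b=3049/3222 c=0 d=173/28998
  seg 1: a=-2 b=1784/1611 c=173/3222 d=209/28998
  seg 2: a=2 b=5233/3222 c=191/1611 d=-317/537
  seg 3: a=1 b=-16063/3222 c=-5515/1611 d=2587/1074
  seg 4: a=-5 b=-7420/1611 c=12253/3222 d=-12253/28998
S(15/2) = 11645/4296

Δ: Δ0=1, Δ1=4/3, Δ2=-1/2, Δ3=-6, Δ4=3
row 1: diag=12, rhs=2; c'=1/4, d'=1/6
row 2: denom=10−3·1/4=37/4; d'=(-11−3·1/6)/(37/4)=-46/37
row 3: denom=6−2·8/37=206/37; d'=(-33−2·-46/37)/(206/37)=-1129/206
row 4: denom=8−1·37/206=1611/206; d'=(54−1·-1129/206)/(1611/206)=12253/1611
back: M4=12253/1611
back: M3=-1129/206−37/206·12253/1611=-11030/1611
back: M2=-46/37−8/37·-11030/1611=382/1611
back: M1=1/6−1/4·382/1611=173/1611
M: M0=0, M1=173/1611, M2=382/1611, M3=-11030/1611, M4=12253/1611, M5=0
seg 0: a=-5, c=M0/2=0, d=(M1−M0)/(6·3)=173/28998, b=Δ0−h0·(2M0+M1)/6=3049/3222
seg 1: a=-2, c=M1/2=173/3222, d=(M2−M1)/(6·3)=209/28998, b=Δ1−h1·(2M1+M2)/6=1784/1611
seg 2: a=2, c=M2/2=191/1611, d=(M3−M2)/(6·2)=-317/537, b=Δ2−h2·(2M2+M3)/6=5233/3222
seg 3: a=1, c=M3/2=-5515/1611, d=(M4−M3)/(6·1)=2587/1074, b=Δ3−h3·(2M3+M4)/6=-16063/3222
seg 4: a=-5, c=M4/2=12253/3222, d=(M5−M4)/(6·3)=-12253/28998, b=Δ4−h4·(2M4+M5)/6=-7420/1611
t_q=15/2 → seg 2, τ=3/2; S=2+5233/3222·τ+191/1611·τ²+-317/537·τ³=11645/4296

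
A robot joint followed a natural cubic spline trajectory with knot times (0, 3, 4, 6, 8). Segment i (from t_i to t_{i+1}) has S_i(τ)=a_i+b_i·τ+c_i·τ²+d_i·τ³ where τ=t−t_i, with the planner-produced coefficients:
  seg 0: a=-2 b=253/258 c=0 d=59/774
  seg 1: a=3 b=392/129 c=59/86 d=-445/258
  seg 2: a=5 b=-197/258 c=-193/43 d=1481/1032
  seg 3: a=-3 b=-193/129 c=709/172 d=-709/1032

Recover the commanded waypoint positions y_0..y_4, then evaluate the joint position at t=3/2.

y_0 = S_0(0) = a_0 = -2
y_1 = S_1(0) = a_1 = 3
y_2 = S_2(0) = a_2 = 5
y_3 = S_3(0) = a_3 = -3
y_4 = S_3(2) = 5
t_q=3/2 is in segment 0 (τ=3/2); S_0(τ)=-187/688

y_0=-2 y_1=3 y_2=5 y_3=-3 y_4=5
S(3/2) = -187/688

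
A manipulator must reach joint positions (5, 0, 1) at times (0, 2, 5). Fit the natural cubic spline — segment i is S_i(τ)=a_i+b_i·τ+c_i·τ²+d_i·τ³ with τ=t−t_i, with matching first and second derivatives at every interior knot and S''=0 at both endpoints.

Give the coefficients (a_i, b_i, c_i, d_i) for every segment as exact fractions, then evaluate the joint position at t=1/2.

  seg 0: a=5 b=-46/15 c=0 d=17/120
  seg 1: a=0 b=-41/30 c=17/20 d=-17/180
S(1/2) = 223/64

Δ: Δ0=-5/2, Δ1=1/3
row 1: diag=10, rhs=17; c'=3/10, d'=17/10
back: M1=17/10
M: M0=0, M1=17/10, M2=0
seg 0: a=5, c=M0/2=0, d=(M1−M0)/(6·2)=17/120, b=Δ0−h0·(2M0+M1)/6=-46/15
seg 1: a=0, c=M1/2=17/20, d=(M2−M1)/(6·3)=-17/180, b=Δ1−h1·(2M1+M2)/6=-41/30
t_q=1/2 → seg 0, τ=1/2; S=5+-46/15·τ+0·τ²+17/120·τ³=223/64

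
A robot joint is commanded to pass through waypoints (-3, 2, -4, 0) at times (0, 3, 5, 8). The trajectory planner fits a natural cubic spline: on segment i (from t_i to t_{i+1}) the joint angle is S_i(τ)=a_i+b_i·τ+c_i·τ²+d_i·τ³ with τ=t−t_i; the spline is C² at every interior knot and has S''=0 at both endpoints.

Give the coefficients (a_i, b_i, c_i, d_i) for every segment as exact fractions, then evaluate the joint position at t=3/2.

Δ: Δ0=5/3, Δ1=-3, Δ2=4/3
row 1: diag=10, rhs=-28; c'=1/5, d'=-14/5
row 2: denom=10−2·1/5=48/5; d'=(26−2·-14/5)/(48/5)=79/24
back: M2=79/24
back: M1=-14/5−1/5·79/24=-83/24
M: M0=0, M1=-83/24, M2=79/24, M3=0
seg 0: a=-3, c=M0/2=0, d=(M1−M0)/(6·3)=-83/432, b=Δ0−h0·(2M0+M1)/6=163/48
seg 1: a=2, c=M1/2=-83/48, d=(M2−M1)/(6·2)=9/16, b=Δ1−h1·(2M1+M2)/6=-43/24
seg 2: a=-4, c=M2/2=79/48, d=(M3−M2)/(6·3)=-79/432, b=Δ2−h2·(2M2+M3)/6=-47/24
t_q=3/2 → seg 0, τ=3/2; S=-3+163/48·τ+0·τ²+-83/432·τ³=185/128

  seg 0: a=-3 b=163/48 c=0 d=-83/432
  seg 1: a=2 b=-43/24 c=-83/48 d=9/16
  seg 2: a=-4 b=-47/24 c=79/48 d=-79/432
S(3/2) = 185/128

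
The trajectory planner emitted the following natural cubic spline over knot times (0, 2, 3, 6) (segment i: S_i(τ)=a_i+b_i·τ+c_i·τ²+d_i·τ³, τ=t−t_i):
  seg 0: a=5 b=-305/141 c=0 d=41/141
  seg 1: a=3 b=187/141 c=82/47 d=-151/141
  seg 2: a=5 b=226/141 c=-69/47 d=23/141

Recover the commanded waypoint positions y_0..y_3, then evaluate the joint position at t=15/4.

y_0 = S_0(0) = a_0 = 5
y_1 = S_1(0) = a_1 = 3
y_2 = S_2(0) = a_2 = 5
y_3 = S_2(3) = 1
t_q=15/4 is in segment 2 (τ=3/4); S_2(τ)=16379/3008

y_0=5 y_1=3 y_2=5 y_3=1
S(15/4) = 16379/3008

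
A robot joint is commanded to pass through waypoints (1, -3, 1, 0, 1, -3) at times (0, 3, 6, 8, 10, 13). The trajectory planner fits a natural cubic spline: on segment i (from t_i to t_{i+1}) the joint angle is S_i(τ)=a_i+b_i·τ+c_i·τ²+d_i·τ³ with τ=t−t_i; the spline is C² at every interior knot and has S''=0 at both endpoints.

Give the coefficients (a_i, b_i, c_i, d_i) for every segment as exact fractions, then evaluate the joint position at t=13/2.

Δ: Δ0=-4/3, Δ1=4/3, Δ2=-1/2, Δ3=1/2, Δ4=-4/3
row 1: diag=12, rhs=16; c'=1/4, d'=4/3
row 2: denom=10−3·1/4=37/4; d'=(-11−3·4/3)/(37/4)=-60/37
row 3: denom=8−2·8/37=280/37; d'=(6−2·-60/37)/(280/37)=171/140
row 4: denom=10−2·37/140=663/70; d'=(-11−2·171/140)/(663/70)=-941/663
back: M4=-941/663
back: M3=171/140−37/140·-941/663=2117/1326
back: M2=-60/37−8/37·2117/1326=-1304/663
back: M1=4/3−1/4·-1304/663=1210/663
M: M0=0, M1=1210/663, M2=-1304/663, M3=2117/1326, M4=-941/663, M5=0
seg 0: a=1, c=M0/2=0, d=(M1−M0)/(6·3)=605/5967, b=Δ0−h0·(2M0+M1)/6=-1489/663
seg 1: a=-3, c=M1/2=605/663, d=(M2−M1)/(6·3)=-419/1989, b=Δ1−h1·(2M1+M2)/6=326/663
seg 2: a=1, c=M2/2=-652/663, d=(M3−M2)/(6·2)=525/1768, b=Δ2−h2·(2M2+M3)/6=185/663
seg 3: a=0, c=M3/2=2117/2652, d=(M4−M3)/(6·2)=-1333/5304, b=Δ3−h3·(2M3+M4)/6=-121/1326
seg 4: a=1, c=M4/2=-941/1326, d=(M5−M4)/(6·3)=941/11934, b=Δ4−h4·(2M4+M5)/6=19/221
t_q=13/2 → seg 2, τ=1/2; S=1+185/663·τ+-652/663·τ²+525/1768·τ³=13165/14144

  seg 0: a=1 b=-1489/663 c=0 d=605/5967
  seg 1: a=-3 b=326/663 c=605/663 d=-419/1989
  seg 2: a=1 b=185/663 c=-652/663 d=525/1768
  seg 3: a=0 b=-121/1326 c=2117/2652 d=-1333/5304
  seg 4: a=1 b=19/221 c=-941/1326 d=941/11934
S(13/2) = 13165/14144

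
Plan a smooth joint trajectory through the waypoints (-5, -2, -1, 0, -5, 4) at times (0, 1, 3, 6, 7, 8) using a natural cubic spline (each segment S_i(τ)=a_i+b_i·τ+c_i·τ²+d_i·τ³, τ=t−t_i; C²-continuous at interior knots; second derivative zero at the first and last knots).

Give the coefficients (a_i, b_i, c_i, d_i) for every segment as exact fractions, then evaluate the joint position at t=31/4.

  seg 0: a=-5 b=43/12 c=0 d=-7/12
  seg 1: a=-2 b=11/6 c=-7/4 d=13/24
  seg 2: a=-1 b=4/3 c=3/2 d=-11/18
  seg 3: a=0 b=-37/6 c=-4 d=31/6
  seg 4: a=-5 b=4/3 c=23/2 d=-23/6
S(31/4) = 109/128

Δ: Δ0=3, Δ1=1/2, Δ2=1/3, Δ3=-5, Δ4=9
row 1: diag=6, rhs=-15; c'=1/3, d'=-5/2
row 2: denom=10−2·1/3=28/3; d'=(-1−2·-5/2)/(28/3)=3/7
row 3: denom=8−3·9/28=197/28; d'=(-32−3·3/7)/(197/28)=-932/197
row 4: denom=4−1·28/197=760/197; d'=(84−1·-932/197)/(760/197)=23
back: M4=23
back: M3=-932/197−28/197·23=-8
back: M2=3/7−9/28·-8=3
back: M1=-5/2−1/3·3=-7/2
M: M0=0, M1=-7/2, M2=3, M3=-8, M4=23, M5=0
seg 0: a=-5, c=M0/2=0, d=(M1−M0)/(6·1)=-7/12, b=Δ0−h0·(2M0+M1)/6=43/12
seg 1: a=-2, c=M1/2=-7/4, d=(M2−M1)/(6·2)=13/24, b=Δ1−h1·(2M1+M2)/6=11/6
seg 2: a=-1, c=M2/2=3/2, d=(M3−M2)/(6·3)=-11/18, b=Δ2−h2·(2M2+M3)/6=4/3
seg 3: a=0, c=M3/2=-4, d=(M4−M3)/(6·1)=31/6, b=Δ3−h3·(2M3+M4)/6=-37/6
seg 4: a=-5, c=M4/2=23/2, d=(M5−M4)/(6·1)=-23/6, b=Δ4−h4·(2M4+M5)/6=4/3
t_q=31/4 → seg 4, τ=3/4; S=-5+4/3·τ+23/2·τ²+-23/6·τ³=109/128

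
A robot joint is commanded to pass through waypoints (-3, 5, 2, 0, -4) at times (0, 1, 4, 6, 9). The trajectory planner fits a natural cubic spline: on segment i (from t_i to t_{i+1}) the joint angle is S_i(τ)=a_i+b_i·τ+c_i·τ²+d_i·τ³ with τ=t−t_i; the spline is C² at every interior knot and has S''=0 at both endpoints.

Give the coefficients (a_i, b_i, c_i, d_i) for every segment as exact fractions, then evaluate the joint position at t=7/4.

Δ: Δ0=8, Δ1=-1, Δ2=-1, Δ3=-4/3
row 1: diag=8, rhs=-54; c'=3/8, d'=-27/4
row 2: denom=10−3·3/8=71/8; d'=(0−3·-27/4)/(71/8)=162/71
row 3: denom=10−2·16/71=678/71; d'=(-2−2·162/71)/(678/71)=-233/339
back: M3=-233/339
back: M2=162/71−16/71·-233/339=826/339
back: M1=-27/4−3/8·826/339=-866/113
M: M0=0, M1=-866/113, M2=826/339, M3=-233/339, M4=0
seg 0: a=-3, c=M0/2=0, d=(M1−M0)/(6·1)=-433/339, b=Δ0−h0·(2M0+M1)/6=3145/339
seg 1: a=5, c=M1/2=-433/113, d=(M2−M1)/(6·3)=1712/3051, b=Δ1−h1·(2M1+M2)/6=1846/339
seg 2: a=2, c=M2/2=413/339, d=(M3−M2)/(6·2)=-353/1356, b=Δ2−h2·(2M2+M3)/6=-812/339
seg 3: a=0, c=M3/2=-233/678, d=(M4−M3)/(6·3)=233/6102, b=Δ3−h3·(2M3+M4)/6=-73/113
t_q=7/4 → seg 1, τ=3/4; S=5+1846/339·τ+-433/113·τ²+1712/3051·τ³=12955/1808

  seg 0: a=-3 b=3145/339 c=0 d=-433/339
  seg 1: a=5 b=1846/339 c=-433/113 d=1712/3051
  seg 2: a=2 b=-812/339 c=413/339 d=-353/1356
  seg 3: a=0 b=-73/113 c=-233/678 d=233/6102
S(7/4) = 12955/1808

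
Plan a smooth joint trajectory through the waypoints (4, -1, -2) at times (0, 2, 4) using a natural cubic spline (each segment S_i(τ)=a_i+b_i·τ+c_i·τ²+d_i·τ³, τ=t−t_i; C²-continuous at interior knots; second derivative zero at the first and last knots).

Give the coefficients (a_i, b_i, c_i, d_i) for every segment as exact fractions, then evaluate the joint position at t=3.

Δ: Δ0=-5/2, Δ1=-1/2
row 1: diag=8, rhs=12; c'=1/4, d'=3/2
back: M1=3/2
M: M0=0, M1=3/2, M2=0
seg 0: a=4, c=M0/2=0, d=(M1−M0)/(6·2)=1/8, b=Δ0−h0·(2M0+M1)/6=-3
seg 1: a=-1, c=M1/2=3/4, d=(M2−M1)/(6·2)=-1/8, b=Δ1−h1·(2M1+M2)/6=-3/2
t_q=3 → seg 1, τ=1; S=-1+-3/2·τ+3/4·τ²+-1/8·τ³=-15/8

  seg 0: a=4 b=-3 c=0 d=1/8
  seg 1: a=-1 b=-3/2 c=3/4 d=-1/8
S(3) = -15/8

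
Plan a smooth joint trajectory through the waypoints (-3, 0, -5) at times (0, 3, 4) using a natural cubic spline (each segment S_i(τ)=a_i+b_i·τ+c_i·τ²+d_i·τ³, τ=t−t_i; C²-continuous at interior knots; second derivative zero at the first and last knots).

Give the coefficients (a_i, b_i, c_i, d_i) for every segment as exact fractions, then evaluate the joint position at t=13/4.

  seg 0: a=-3 b=13/4 c=0 d=-1/4
  seg 1: a=0 b=-7/2 c=-9/4 d=3/4
S(13/4) = -257/256

Δ: Δ0=1, Δ1=-5
row 1: diag=8, rhs=-36; c'=1/8, d'=-9/2
back: M1=-9/2
M: M0=0, M1=-9/2, M2=0
seg 0: a=-3, c=M0/2=0, d=(M1−M0)/(6·3)=-1/4, b=Δ0−h0·(2M0+M1)/6=13/4
seg 1: a=0, c=M1/2=-9/4, d=(M2−M1)/(6·1)=3/4, b=Δ1−h1·(2M1+M2)/6=-7/2
t_q=13/4 → seg 1, τ=1/4; S=0+-7/2·τ+-9/4·τ²+3/4·τ³=-257/256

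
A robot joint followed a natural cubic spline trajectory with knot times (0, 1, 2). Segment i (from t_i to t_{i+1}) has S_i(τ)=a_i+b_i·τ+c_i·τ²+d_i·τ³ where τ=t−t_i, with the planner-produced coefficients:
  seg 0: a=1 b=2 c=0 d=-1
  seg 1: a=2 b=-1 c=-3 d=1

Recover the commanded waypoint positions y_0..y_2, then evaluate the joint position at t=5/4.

y_0 = S_0(0) = a_0 = 1
y_1 = S_1(0) = a_1 = 2
y_2 = S_1(1) = -1
t_q=5/4 is in segment 1 (τ=1/4); S_1(τ)=101/64

y_0=1 y_1=2 y_2=-1
S(5/4) = 101/64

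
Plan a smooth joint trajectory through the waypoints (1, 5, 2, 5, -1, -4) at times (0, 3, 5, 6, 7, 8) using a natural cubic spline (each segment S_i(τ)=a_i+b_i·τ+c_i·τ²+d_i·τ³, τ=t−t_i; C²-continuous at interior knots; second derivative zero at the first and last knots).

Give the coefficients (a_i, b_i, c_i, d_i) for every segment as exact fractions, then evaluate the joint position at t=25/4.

  seg 0: a=1 b=731/240 c=0 d=-137/720
  seg 1: a=5 b=-251/120 c=-137/80 d=241/240
  seg 2: a=2 b=373/120 c=69/16 d=-1061/240
  seg 3: a=5 b=-367/240 c=-179/20 d=215/48
  seg 4: a=-1 b=-719/120 c=359/80 d=-359/240
S(25/4) = 21137/5120

Δ: Δ0=4/3, Δ1=-3/2, Δ2=3, Δ3=-6, Δ4=-3
row 1: diag=10, rhs=-17; c'=1/5, d'=-17/10
row 2: denom=6−2·1/5=28/5; d'=(27−2·-17/10)/(28/5)=38/7
row 3: denom=4−1·5/28=107/28; d'=(-54−1·38/7)/(107/28)=-1664/107
row 4: denom=4−1·28/107=400/107; d'=(18−1·-1664/107)/(400/107)=359/40
back: M4=359/40
back: M3=-1664/107−28/107·359/40=-179/10
back: M2=38/7−5/28·-179/10=69/8
back: M1=-17/10−1/5·69/8=-137/40
M: M0=0, M1=-137/40, M2=69/8, M3=-179/10, M4=359/40, M5=0
seg 0: a=1, c=M0/2=0, d=(M1−M0)/(6·3)=-137/720, b=Δ0−h0·(2M0+M1)/6=731/240
seg 1: a=5, c=M1/2=-137/80, d=(M2−M1)/(6·2)=241/240, b=Δ1−h1·(2M1+M2)/6=-251/120
seg 2: a=2, c=M2/2=69/16, d=(M3−M2)/(6·1)=-1061/240, b=Δ2−h2·(2M2+M3)/6=373/120
seg 3: a=5, c=M3/2=-179/20, d=(M4−M3)/(6·1)=215/48, b=Δ3−h3·(2M3+M4)/6=-367/240
seg 4: a=-1, c=M4/2=359/80, d=(M5−M4)/(6·1)=-359/240, b=Δ4−h4·(2M4+M5)/6=-719/120
t_q=25/4 → seg 3, τ=1/4; S=5+-367/240·τ+-179/20·τ²+215/48·τ³=21137/5120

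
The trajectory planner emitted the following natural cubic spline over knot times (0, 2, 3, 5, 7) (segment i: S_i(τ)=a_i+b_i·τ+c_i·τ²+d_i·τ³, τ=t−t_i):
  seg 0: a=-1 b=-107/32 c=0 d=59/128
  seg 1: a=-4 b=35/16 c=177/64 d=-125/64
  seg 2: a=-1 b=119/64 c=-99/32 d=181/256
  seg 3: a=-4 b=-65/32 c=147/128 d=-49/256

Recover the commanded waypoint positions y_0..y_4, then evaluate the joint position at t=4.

y_0=-1 y_1=-4 y_2=-1 y_3=-4 y_4=-5
S(4) = -391/256

y_0 = S_0(0) = a_0 = -1
y_1 = S_1(0) = a_1 = -4
y_2 = S_2(0) = a_2 = -1
y_3 = S_3(0) = a_3 = -4
y_4 = S_3(2) = -5
t_q=4 is in segment 2 (τ=1); S_2(τ)=-391/256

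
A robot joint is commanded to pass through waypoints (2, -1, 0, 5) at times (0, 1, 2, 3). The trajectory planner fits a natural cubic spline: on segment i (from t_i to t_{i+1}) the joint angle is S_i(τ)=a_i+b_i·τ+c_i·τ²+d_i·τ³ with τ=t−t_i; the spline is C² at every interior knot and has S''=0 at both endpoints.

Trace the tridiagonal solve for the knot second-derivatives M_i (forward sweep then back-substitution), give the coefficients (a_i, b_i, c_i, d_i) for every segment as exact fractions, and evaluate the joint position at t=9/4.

Δ: Δ0=-3, Δ1=1, Δ2=5
row 1: diag=4, rhs=24; c'=1/4, d'=6
row 2: denom=4−1·1/4=15/4; d'=(24−1·6)/(15/4)=24/5
back: M2=24/5
back: M1=6−1/4·24/5=24/5
M: M0=0, M1=24/5, M2=24/5, M3=0
seg 0: a=2, c=M0/2=0, d=(M1−M0)/(6·1)=4/5, b=Δ0−h0·(2M0+M1)/6=-19/5
seg 1: a=-1, c=M1/2=12/5, d=(M2−M1)/(6·1)=0, b=Δ1−h1·(2M1+M2)/6=-7/5
seg 2: a=0, c=M2/2=12/5, d=(M3−M2)/(6·1)=-4/5, b=Δ2−h2·(2M2+M3)/6=17/5
t_q=9/4 → seg 2, τ=1/4; S=0+17/5·τ+12/5·τ²+-4/5·τ³=79/80

  seg 0: a=2 b=-19/5 c=0 d=4/5
  seg 1: a=-1 b=-7/5 c=12/5 d=0
  seg 2: a=0 b=17/5 c=12/5 d=-4/5
S(9/4) = 79/80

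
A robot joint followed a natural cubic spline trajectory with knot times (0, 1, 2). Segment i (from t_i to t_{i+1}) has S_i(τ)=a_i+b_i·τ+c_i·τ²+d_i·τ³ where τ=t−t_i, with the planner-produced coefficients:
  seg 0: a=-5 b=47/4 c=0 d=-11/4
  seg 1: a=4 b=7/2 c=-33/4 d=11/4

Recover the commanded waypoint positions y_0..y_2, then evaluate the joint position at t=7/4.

y_0 = S_0(0) = a_0 = -5
y_1 = S_1(0) = a_1 = 4
y_2 = S_1(1) = 2
t_q=7/4 is in segment 1 (τ=3/4); S_1(τ)=805/256

y_0=-5 y_1=4 y_2=2
S(7/4) = 805/256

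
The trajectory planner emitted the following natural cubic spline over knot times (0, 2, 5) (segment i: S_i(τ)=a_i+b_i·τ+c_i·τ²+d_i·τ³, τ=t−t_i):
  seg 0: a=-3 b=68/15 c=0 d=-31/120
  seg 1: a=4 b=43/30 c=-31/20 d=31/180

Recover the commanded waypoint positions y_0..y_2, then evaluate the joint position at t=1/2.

y_0=-3 y_1=4 y_2=-1
S(1/2) = -49/64

y_0 = S_0(0) = a_0 = -3
y_1 = S_1(0) = a_1 = 4
y_2 = S_1(3) = -1
t_q=1/2 is in segment 0 (τ=1/2); S_0(τ)=-49/64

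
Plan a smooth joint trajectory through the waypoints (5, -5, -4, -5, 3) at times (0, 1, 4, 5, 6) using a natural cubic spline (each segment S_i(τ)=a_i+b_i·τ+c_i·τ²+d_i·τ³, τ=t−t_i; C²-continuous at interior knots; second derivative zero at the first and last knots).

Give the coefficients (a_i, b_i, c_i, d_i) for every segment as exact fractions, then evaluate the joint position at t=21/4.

  seg 0: a=5 b=-3725/318 c=0 d=545/318
  seg 1: a=-5 b=-1045/159 c=545/106 d=-301/318
  seg 2: a=-4 b=-407/318 c=-179/53 d=1163/318
  seg 3: a=-5 b=467/159 c=805/106 d=-805/318
S(21/4) = -25987/6784

Δ: Δ0=-10, Δ1=1/3, Δ2=-1, Δ3=8
row 1: diag=8, rhs=62; c'=3/8, d'=31/4
row 2: denom=8−3·3/8=55/8; d'=(-8−3·31/4)/(55/8)=-50/11
row 3: denom=4−1·8/55=212/55; d'=(54−1·-50/11)/(212/55)=805/53
back: M3=805/53
back: M2=-50/11−8/55·805/53=-358/53
back: M1=31/4−3/8·-358/53=545/53
M: M0=0, M1=545/53, M2=-358/53, M3=805/53, M4=0
seg 0: a=5, c=M0/2=0, d=(M1−M0)/(6·1)=545/318, b=Δ0−h0·(2M0+M1)/6=-3725/318
seg 1: a=-5, c=M1/2=545/106, d=(M2−M1)/(6·3)=-301/318, b=Δ1−h1·(2M1+M2)/6=-1045/159
seg 2: a=-4, c=M2/2=-179/53, d=(M3−M2)/(6·1)=1163/318, b=Δ2−h2·(2M2+M3)/6=-407/318
seg 3: a=-5, c=M3/2=805/106, d=(M4−M3)/(6·1)=-805/318, b=Δ3−h3·(2M3+M4)/6=467/159
t_q=21/4 → seg 3, τ=1/4; S=-5+467/159·τ+805/106·τ²+-805/318·τ³=-25987/6784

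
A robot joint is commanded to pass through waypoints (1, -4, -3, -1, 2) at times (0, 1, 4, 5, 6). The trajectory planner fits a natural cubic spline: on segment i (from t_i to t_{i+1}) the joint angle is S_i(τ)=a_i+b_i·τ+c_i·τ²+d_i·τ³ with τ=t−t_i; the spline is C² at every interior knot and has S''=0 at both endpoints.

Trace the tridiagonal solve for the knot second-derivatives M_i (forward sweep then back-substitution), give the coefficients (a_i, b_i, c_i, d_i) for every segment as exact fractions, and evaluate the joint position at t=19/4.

  seg 0: a=1 b=-3625/636 c=0 d=445/636
  seg 1: a=-4 b=-1145/318 c=445/212 d=-167/636
  seg 2: a=-3 b=1211/636 c=-14/53 d=229/636
  seg 3: a=-1 b=781/318 c=173/212 d=-173/636
S(19/4) = -21283/13568

Δ: Δ0=-5, Δ1=1/3, Δ2=2, Δ3=3
row 1: diag=8, rhs=32; c'=3/8, d'=4
row 2: denom=8−3·3/8=55/8; d'=(10−3·4)/(55/8)=-16/55
row 3: denom=4−1·8/55=212/55; d'=(6−1·-16/55)/(212/55)=173/106
back: M3=173/106
back: M2=-16/55−8/55·173/106=-28/53
back: M1=4−3/8·-28/53=445/106
M: M0=0, M1=445/106, M2=-28/53, M3=173/106, M4=0
seg 0: a=1, c=M0/2=0, d=(M1−M0)/(6·1)=445/636, b=Δ0−h0·(2M0+M1)/6=-3625/636
seg 1: a=-4, c=M1/2=445/212, d=(M2−M1)/(6·3)=-167/636, b=Δ1−h1·(2M1+M2)/6=-1145/318
seg 2: a=-3, c=M2/2=-14/53, d=(M3−M2)/(6·1)=229/636, b=Δ2−h2·(2M2+M3)/6=1211/636
seg 3: a=-1, c=M3/2=173/212, d=(M4−M3)/(6·1)=-173/636, b=Δ3−h3·(2M3+M4)/6=781/318
t_q=19/4 → seg 2, τ=3/4; S=-3+1211/636·τ+-14/53·τ²+229/636·τ³=-21283/13568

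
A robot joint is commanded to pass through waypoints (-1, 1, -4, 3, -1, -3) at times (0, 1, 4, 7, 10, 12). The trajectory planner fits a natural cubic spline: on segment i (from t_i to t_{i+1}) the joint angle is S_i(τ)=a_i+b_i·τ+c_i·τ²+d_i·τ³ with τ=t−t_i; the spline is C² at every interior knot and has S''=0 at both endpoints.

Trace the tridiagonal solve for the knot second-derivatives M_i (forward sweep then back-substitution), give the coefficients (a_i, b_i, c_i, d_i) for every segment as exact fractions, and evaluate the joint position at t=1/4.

  seg 0: a=-1 b=8033/2979 c=0 d=-2075/2979
  seg 1: a=1 b=1808/2979 c=-2075/993 d=11902/26811
  seg 2: a=-4 b=164/2979 c=5677/2979 d=-10244/26811
  seg 3: a=3 b=3494/2979 c=-4567/2979 d=6235/26811
  seg 4: a=-1 b=-5203/2979 c=556/993 d=-278/2979
S(1/4) = -21401/63552

Δ: Δ0=2, Δ1=-5/3, Δ2=7/3, Δ3=-4/3, Δ4=-1
row 1: diag=8, rhs=-22; c'=3/8, d'=-11/4
row 2: denom=12−3·3/8=87/8; d'=(24−3·-11/4)/(87/8)=86/29
row 3: denom=12−3·8/29=324/29; d'=(-22−3·86/29)/(324/29)=-224/81
row 4: denom=10−3·29/108=331/36; d'=(2−3·-224/81)/(331/36)=1112/993
back: M4=1112/993
back: M3=-224/81−29/108·1112/993=-9134/2979
back: M2=86/29−8/29·-9134/2979=11354/2979
back: M1=-11/4−3/8·11354/2979=-4150/993
M: M0=0, M1=-4150/993, M2=11354/2979, M3=-9134/2979, M4=1112/993, M5=0
seg 0: a=-1, c=M0/2=0, d=(M1−M0)/(6·1)=-2075/2979, b=Δ0−h0·(2M0+M1)/6=8033/2979
seg 1: a=1, c=M1/2=-2075/993, d=(M2−M1)/(6·3)=11902/26811, b=Δ1−h1·(2M1+M2)/6=1808/2979
seg 2: a=-4, c=M2/2=5677/2979, d=(M3−M2)/(6·3)=-10244/26811, b=Δ2−h2·(2M2+M3)/6=164/2979
seg 3: a=3, c=M3/2=-4567/2979, d=(M4−M3)/(6·3)=6235/26811, b=Δ3−h3·(2M3+M4)/6=3494/2979
seg 4: a=-1, c=M4/2=556/993, d=(M5−M4)/(6·2)=-278/2979, b=Δ4−h4·(2M4+M5)/6=-5203/2979
t_q=1/4 → seg 0, τ=1/4; S=-1+8033/2979·τ+0·τ²+-2075/2979·τ³=-21401/63552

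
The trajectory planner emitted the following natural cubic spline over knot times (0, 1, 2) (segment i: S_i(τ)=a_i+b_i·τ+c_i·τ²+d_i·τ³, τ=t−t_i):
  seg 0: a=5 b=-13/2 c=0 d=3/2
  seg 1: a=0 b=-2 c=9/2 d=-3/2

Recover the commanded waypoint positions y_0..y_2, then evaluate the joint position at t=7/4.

y_0 = S_0(0) = a_0 = 5
y_1 = S_1(0) = a_1 = 0
y_2 = S_1(1) = 1
t_q=7/4 is in segment 1 (τ=3/4); S_1(τ)=51/128

y_0=5 y_1=0 y_2=1
S(7/4) = 51/128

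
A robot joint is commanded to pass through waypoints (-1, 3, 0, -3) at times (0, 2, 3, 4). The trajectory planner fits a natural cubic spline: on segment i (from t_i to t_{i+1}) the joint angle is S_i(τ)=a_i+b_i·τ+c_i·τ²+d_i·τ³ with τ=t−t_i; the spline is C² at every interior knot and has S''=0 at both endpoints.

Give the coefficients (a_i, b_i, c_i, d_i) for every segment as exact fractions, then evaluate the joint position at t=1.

Δ: Δ0=2, Δ1=-3, Δ2=-3
row 1: diag=6, rhs=-30; c'=1/6, d'=-5
row 2: denom=4−1·1/6=23/6; d'=(0−1·-5)/(23/6)=30/23
back: M2=30/23
back: M1=-5−1/6·30/23=-120/23
M: M0=0, M1=-120/23, M2=30/23, M3=0
seg 0: a=-1, c=M0/2=0, d=(M1−M0)/(6·2)=-10/23, b=Δ0−h0·(2M0+M1)/6=86/23
seg 1: a=3, c=M1/2=-60/23, d=(M2−M1)/(6·1)=25/23, b=Δ1−h1·(2M1+M2)/6=-34/23
seg 2: a=0, c=M2/2=15/23, d=(M3−M2)/(6·1)=-5/23, b=Δ2−h2·(2M2+M3)/6=-79/23
t_q=1 → seg 0, τ=1; S=-1+86/23·τ+0·τ²+-10/23·τ³=53/23

  seg 0: a=-1 b=86/23 c=0 d=-10/23
  seg 1: a=3 b=-34/23 c=-60/23 d=25/23
  seg 2: a=0 b=-79/23 c=15/23 d=-5/23
S(1) = 53/23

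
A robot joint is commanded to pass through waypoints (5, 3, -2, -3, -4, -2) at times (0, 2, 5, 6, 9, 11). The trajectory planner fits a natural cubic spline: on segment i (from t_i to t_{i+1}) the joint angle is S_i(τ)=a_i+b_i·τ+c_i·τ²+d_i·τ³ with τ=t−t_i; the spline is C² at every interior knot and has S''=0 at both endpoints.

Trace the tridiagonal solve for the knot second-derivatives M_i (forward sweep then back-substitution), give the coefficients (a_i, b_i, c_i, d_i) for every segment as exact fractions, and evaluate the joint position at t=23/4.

Δ: Δ0=-1, Δ1=-5/3, Δ2=-1, Δ3=-1/3, Δ4=1
row 1: diag=10, rhs=-4; c'=3/10, d'=-2/5
row 2: denom=8−3·3/10=71/10; d'=(4−3·-2/5)/(71/10)=52/71
row 3: denom=8−1·10/71=558/71; d'=(4−1·52/71)/(558/71)=116/279
row 4: denom=10−3·71/186=549/62; d'=(8−3·116/279)/(549/62)=1256/1647
back: M4=1256/1647
back: M3=116/279−71/186·1256/1647=616/4941
back: M2=52/71−10/71·616/4941=3532/4941
back: M1=-2/5−3/10·3532/4941=-1012/1647
M: M0=0, M1=-1012/1647, M2=3532/4941, M3=616/4941, M4=1256/1647, M5=0
seg 0: a=5, c=M0/2=0, d=(M1−M0)/(6·2)=-253/4941, b=Δ0−h0·(2M0+M1)/6=-3929/4941
seg 1: a=3, c=M1/2=-506/1647, d=(M2−M1)/(6·3)=3284/44469, b=Δ1−h1·(2M1+M2)/6=-6965/4941
seg 2: a=-2, c=M2/2=1766/4941, d=(M3−M2)/(6·1)=-6/61, b=Δ2−h2·(2M2+M3)/6=-6221/4941
seg 3: a=-3, c=M3/2=308/4941, d=(M4−M3)/(6·3)=1576/44469, b=Δ3−h3·(2M3+M4)/6=-4147/4941
seg 4: a=-4, c=M4/2=628/1647, d=(M5−M4)/(6·2)=-314/4941, b=Δ4−h4·(2M4+M5)/6=2429/4941
t_q=23/4 → seg 2, τ=3/4; S=-2+-6221/4941·τ+1766/4941·τ²+-6/61·τ³=-146767/52704

  seg 0: a=5 b=-3929/4941 c=0 d=-253/4941
  seg 1: a=3 b=-6965/4941 c=-506/1647 d=3284/44469
  seg 2: a=-2 b=-6221/4941 c=1766/4941 d=-6/61
  seg 3: a=-3 b=-4147/4941 c=308/4941 d=1576/44469
  seg 4: a=-4 b=2429/4941 c=628/1647 d=-314/4941
S(23/4) = -146767/52704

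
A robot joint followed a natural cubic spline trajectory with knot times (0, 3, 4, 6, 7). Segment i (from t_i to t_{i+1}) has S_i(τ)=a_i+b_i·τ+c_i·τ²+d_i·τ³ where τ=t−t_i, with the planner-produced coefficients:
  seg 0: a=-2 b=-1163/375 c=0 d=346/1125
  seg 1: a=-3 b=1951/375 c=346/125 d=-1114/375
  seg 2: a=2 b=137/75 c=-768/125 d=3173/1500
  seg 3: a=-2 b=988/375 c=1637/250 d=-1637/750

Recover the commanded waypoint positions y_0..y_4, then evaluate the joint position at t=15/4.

y_0 = S_0(0) = a_0 = -2
y_1 = S_1(0) = a_1 = -3
y_2 = S_2(0) = a_2 = 2
y_3 = S_3(0) = a_3 = -2
y_4 = S_3(1) = 5
t_q=15/4 is in segment 1 (τ=3/4); S_1(τ)=4823/4000

y_0=-2 y_1=-3 y_2=2 y_3=-2 y_4=5
S(15/4) = 4823/4000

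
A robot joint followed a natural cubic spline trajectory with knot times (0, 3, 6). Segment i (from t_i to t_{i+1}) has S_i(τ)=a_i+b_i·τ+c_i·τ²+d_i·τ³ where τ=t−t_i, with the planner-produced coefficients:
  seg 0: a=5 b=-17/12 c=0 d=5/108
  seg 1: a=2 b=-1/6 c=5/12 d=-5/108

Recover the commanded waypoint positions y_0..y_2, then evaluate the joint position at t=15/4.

y_0 = S_0(0) = a_0 = 5
y_1 = S_1(0) = a_1 = 2
y_2 = S_1(3) = 4
t_q=15/4 is in segment 1 (τ=3/4); S_1(τ)=535/256

y_0=5 y_1=2 y_2=4
S(15/4) = 535/256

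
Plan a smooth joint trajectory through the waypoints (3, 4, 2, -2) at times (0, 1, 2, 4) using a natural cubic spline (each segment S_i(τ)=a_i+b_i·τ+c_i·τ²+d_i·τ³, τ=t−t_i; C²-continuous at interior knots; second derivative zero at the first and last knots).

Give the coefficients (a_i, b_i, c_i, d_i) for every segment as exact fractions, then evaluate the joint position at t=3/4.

  seg 0: a=3 b=41/23 c=0 d=-18/23
  seg 1: a=4 b=-13/23 c=-54/23 d=21/23
  seg 2: a=2 b=-58/23 c=9/23 d=-3/46
S(3/4) = 2949/736

Δ: Δ0=1, Δ1=-2, Δ2=-2
row 1: diag=4, rhs=-18; c'=1/4, d'=-9/2
row 2: denom=6−1·1/4=23/4; d'=(0−1·-9/2)/(23/4)=18/23
back: M2=18/23
back: M1=-9/2−1/4·18/23=-108/23
M: M0=0, M1=-108/23, M2=18/23, M3=0
seg 0: a=3, c=M0/2=0, d=(M1−M0)/(6·1)=-18/23, b=Δ0−h0·(2M0+M1)/6=41/23
seg 1: a=4, c=M1/2=-54/23, d=(M2−M1)/(6·1)=21/23, b=Δ1−h1·(2M1+M2)/6=-13/23
seg 2: a=2, c=M2/2=9/23, d=(M3−M2)/(6·2)=-3/46, b=Δ2−h2·(2M2+M3)/6=-58/23
t_q=3/4 → seg 0, τ=3/4; S=3+41/23·τ+0·τ²+-18/23·τ³=2949/736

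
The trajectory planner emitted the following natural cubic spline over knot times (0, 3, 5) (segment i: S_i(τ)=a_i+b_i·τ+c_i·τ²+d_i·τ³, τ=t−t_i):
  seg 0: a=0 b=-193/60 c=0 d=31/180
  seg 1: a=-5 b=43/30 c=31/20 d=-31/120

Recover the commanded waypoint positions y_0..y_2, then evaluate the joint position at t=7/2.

y_0 = S_0(0) = a_0 = 0
y_1 = S_1(0) = a_1 = -5
y_2 = S_1(2) = 2
t_q=7/2 is in segment 1 (τ=1/2); S_1(τ)=-1257/320

y_0=0 y_1=-5 y_2=2
S(7/2) = -1257/320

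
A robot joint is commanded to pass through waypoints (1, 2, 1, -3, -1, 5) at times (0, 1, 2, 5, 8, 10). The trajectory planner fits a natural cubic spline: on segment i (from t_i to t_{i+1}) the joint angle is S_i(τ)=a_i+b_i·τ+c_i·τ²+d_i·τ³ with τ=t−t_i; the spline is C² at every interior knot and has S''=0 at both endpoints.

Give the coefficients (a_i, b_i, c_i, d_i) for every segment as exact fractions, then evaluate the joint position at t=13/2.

Δ: Δ0=1, Δ1=-1, Δ2=-4/3, Δ3=2/3, Δ4=3
row 1: diag=4, rhs=-12; c'=1/4, d'=-3
row 2: denom=8−1·1/4=31/4; d'=(-2−1·-3)/(31/4)=4/31
row 3: denom=12−3·12/31=336/31; d'=(12−3·4/31)/(336/31)=15/14
row 4: denom=10−3·31/112=1027/112; d'=(14−3·15/14)/(1027/112)=1208/1027
back: M4=1208/1027
back: M3=15/14−31/112·1208/1027=766/1027
back: M2=4/31−12/31·766/1027=-164/1027
back: M1=-3−1/4·-164/1027=-3040/1027
M: M0=0, M1=-3040/1027, M2=-164/1027, M3=766/1027, M4=1208/1027, M5=0
seg 0: a=1, c=M0/2=0, d=(M1−M0)/(6·1)=-1520/3081, b=Δ0−h0·(2M0+M1)/6=4601/3081
seg 1: a=2, c=M1/2=-1520/1027, d=(M2−M1)/(6·1)=1438/3081, b=Δ1−h1·(2M1+M2)/6=41/3081
seg 2: a=1, c=M2/2=-82/1027, d=(M3−M2)/(6·3)=155/3081, b=Δ2−h2·(2M2+M3)/6=-4765/3081
seg 3: a=-3, c=M3/2=383/1027, d=(M4−M3)/(6·3)=17/711, b=Δ3−h3·(2M3+M4)/6=-2056/3081
seg 4: a=-1, c=M4/2=604/1027, d=(M5−M4)/(6·2)=-302/3081, b=Δ4−h4·(2M4+M5)/6=6827/3081
t_q=13/2 → seg 3, τ=3/2; S=-3+-2056/3081·τ+383/1027·τ²+17/711·τ³=-25315/8216

  seg 0: a=1 b=4601/3081 c=0 d=-1520/3081
  seg 1: a=2 b=41/3081 c=-1520/1027 d=1438/3081
  seg 2: a=1 b=-4765/3081 c=-82/1027 d=155/3081
  seg 3: a=-3 b=-2056/3081 c=383/1027 d=17/711
  seg 4: a=-1 b=6827/3081 c=604/1027 d=-302/3081
S(13/2) = -25315/8216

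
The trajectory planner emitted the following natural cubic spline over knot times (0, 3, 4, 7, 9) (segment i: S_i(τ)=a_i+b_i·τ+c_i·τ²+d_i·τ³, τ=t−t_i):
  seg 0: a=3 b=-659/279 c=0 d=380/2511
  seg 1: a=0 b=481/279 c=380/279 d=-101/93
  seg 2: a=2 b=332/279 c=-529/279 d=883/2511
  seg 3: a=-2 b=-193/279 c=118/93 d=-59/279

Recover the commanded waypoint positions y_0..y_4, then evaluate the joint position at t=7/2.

y_0=3 y_1=0 y_2=2 y_3=-2 y_4=0
S(7/2) = 2381/2232

y_0 = S_0(0) = a_0 = 3
y_1 = S_1(0) = a_1 = 0
y_2 = S_2(0) = a_2 = 2
y_3 = S_3(0) = a_3 = -2
y_4 = S_3(2) = 0
t_q=7/2 is in segment 1 (τ=1/2); S_1(τ)=2381/2232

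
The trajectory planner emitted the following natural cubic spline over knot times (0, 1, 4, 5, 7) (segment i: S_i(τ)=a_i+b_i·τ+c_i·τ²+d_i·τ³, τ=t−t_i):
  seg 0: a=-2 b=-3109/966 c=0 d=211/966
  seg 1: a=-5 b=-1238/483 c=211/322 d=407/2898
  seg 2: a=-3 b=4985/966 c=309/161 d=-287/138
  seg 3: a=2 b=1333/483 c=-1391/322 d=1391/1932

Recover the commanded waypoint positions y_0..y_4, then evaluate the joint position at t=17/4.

y_0=-2 y_1=-5 y_2=-3 y_3=2 y_4=-4
S(17/4) = -33435/20608

y_0 = S_0(0) = a_0 = -2
y_1 = S_1(0) = a_1 = -5
y_2 = S_2(0) = a_2 = -3
y_3 = S_3(0) = a_3 = 2
y_4 = S_3(2) = -4
t_q=17/4 is in segment 2 (τ=1/4); S_2(τ)=-33435/20608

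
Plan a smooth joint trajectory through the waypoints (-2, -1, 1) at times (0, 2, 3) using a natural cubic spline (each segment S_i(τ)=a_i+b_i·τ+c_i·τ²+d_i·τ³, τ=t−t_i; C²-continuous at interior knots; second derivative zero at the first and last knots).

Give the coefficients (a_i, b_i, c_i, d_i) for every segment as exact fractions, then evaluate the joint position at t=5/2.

Δ: Δ0=1/2, Δ1=2
row 1: diag=6, rhs=9; c'=1/6, d'=3/2
back: M1=3/2
M: M0=0, M1=3/2, M2=0
seg 0: a=-2, c=M0/2=0, d=(M1−M0)/(6·2)=1/8, b=Δ0−h0·(2M0+M1)/6=0
seg 1: a=-1, c=M1/2=3/4, d=(M2−M1)/(6·1)=-1/4, b=Δ1−h1·(2M1+M2)/6=3/2
t_q=5/2 → seg 1, τ=1/2; S=-1+3/2·τ+3/4·τ²+-1/4·τ³=-3/32

  seg 0: a=-2 b=0 c=0 d=1/8
  seg 1: a=-1 b=3/2 c=3/4 d=-1/4
S(5/2) = -3/32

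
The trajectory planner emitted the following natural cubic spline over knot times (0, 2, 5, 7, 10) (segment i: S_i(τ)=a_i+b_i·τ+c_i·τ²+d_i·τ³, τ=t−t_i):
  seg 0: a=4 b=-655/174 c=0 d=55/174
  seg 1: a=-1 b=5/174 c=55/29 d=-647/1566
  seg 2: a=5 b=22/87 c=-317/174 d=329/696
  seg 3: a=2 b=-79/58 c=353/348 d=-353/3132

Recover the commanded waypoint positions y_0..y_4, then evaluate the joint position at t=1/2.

y_0 = S_0(0) = a_0 = 4
y_1 = S_1(0) = a_1 = -1
y_2 = S_2(0) = a_2 = 5
y_3 = S_3(0) = a_3 = 2
y_4 = S_3(3) = 4
t_q=1/2 is in segment 0 (τ=1/2); S_0(τ)=1001/464

y_0=4 y_1=-1 y_2=5 y_3=2 y_4=4
S(1/2) = 1001/464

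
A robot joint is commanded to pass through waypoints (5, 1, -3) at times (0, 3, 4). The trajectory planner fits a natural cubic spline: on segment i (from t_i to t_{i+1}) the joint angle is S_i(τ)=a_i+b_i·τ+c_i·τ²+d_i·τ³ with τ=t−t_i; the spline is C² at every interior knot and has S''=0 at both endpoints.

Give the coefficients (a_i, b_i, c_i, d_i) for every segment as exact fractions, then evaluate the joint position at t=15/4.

  seg 0: a=5 b=-1/3 c=0 d=-1/9
  seg 1: a=1 b=-10/3 c=-1 d=1/3
S(15/4) = -123/64

Δ: Δ0=-4/3, Δ1=-4
row 1: diag=8, rhs=-16; c'=1/8, d'=-2
back: M1=-2
M: M0=0, M1=-2, M2=0
seg 0: a=5, c=M0/2=0, d=(M1−M0)/(6·3)=-1/9, b=Δ0−h0·(2M0+M1)/6=-1/3
seg 1: a=1, c=M1/2=-1, d=(M2−M1)/(6·1)=1/3, b=Δ1−h1·(2M1+M2)/6=-10/3
t_q=15/4 → seg 1, τ=3/4; S=1+-10/3·τ+-1·τ²+1/3·τ³=-123/64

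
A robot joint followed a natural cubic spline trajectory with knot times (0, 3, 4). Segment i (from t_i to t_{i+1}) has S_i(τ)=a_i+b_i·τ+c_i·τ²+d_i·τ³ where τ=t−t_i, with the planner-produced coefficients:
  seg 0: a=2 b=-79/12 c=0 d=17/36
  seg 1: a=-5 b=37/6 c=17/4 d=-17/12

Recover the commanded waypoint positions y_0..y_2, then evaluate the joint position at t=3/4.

y_0 = S_0(0) = a_0 = 2
y_1 = S_1(0) = a_1 = -5
y_2 = S_1(1) = 4
t_q=3/4 is in segment 0 (τ=3/4); S_0(τ)=-701/256

y_0=2 y_1=-5 y_2=4
S(3/4) = -701/256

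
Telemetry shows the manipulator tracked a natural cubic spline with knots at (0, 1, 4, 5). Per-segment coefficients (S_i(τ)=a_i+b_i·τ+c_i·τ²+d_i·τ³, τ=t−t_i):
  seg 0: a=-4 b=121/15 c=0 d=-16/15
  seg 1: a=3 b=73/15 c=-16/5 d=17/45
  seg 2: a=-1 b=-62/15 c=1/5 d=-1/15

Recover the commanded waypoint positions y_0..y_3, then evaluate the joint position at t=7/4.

y_0 = S_0(0) = a_0 = -4
y_1 = S_1(0) = a_1 = 3
y_2 = S_2(0) = a_2 = -1
y_3 = S_2(1) = -5
t_q=7/4 is in segment 1 (τ=3/4); S_1(τ)=1603/320

y_0=-4 y_1=3 y_2=-1 y_3=-5
S(7/4) = 1603/320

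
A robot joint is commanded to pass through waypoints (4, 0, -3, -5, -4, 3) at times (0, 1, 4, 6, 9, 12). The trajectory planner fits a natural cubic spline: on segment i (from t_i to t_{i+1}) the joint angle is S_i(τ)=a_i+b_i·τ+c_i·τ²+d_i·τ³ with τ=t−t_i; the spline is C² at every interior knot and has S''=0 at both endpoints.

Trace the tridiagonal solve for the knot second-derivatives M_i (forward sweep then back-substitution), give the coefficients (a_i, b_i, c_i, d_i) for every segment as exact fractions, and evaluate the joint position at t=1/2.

  seg 0: a=4 b=-11078/2499 c=0 d=1082/2499
  seg 1: a=0 b=-7832/2499 c=1082/833 d=-4405/22491
  seg 2: a=-3 b=-1571/2499 c=-1159/2499 d=695/4998
  seg 3: a=-5 b=-97/119 c=926/2499 d=92/22491
  seg 4: a=-4 b=1265/833 c=1018/2499 d=-1018/22491
S(1/2) = 6123/3332

Δ: Δ0=-4, Δ1=-1, Δ2=-1, Δ3=1/3, Δ4=7/3
row 1: diag=8, rhs=18; c'=3/8, d'=9/4
row 2: denom=10−3·3/8=71/8; d'=(0−3·9/4)/(71/8)=-54/71
row 3: denom=10−2·16/71=678/71; d'=(8−2·-54/71)/(678/71)=338/339
row 4: denom=12−3·71/226=2499/226; d'=(12−3·338/339)/(2499/226)=2036/2499
back: M4=2036/2499
back: M3=338/339−71/226·2036/2499=1852/2499
back: M2=-54/71−16/71·1852/2499=-2318/2499
back: M1=9/4−3/8·-2318/2499=2164/833
M: M0=0, M1=2164/833, M2=-2318/2499, M3=1852/2499, M4=2036/2499, M5=0
seg 0: a=4, c=M0/2=0, d=(M1−M0)/(6·1)=1082/2499, b=Δ0−h0·(2M0+M1)/6=-11078/2499
seg 1: a=0, c=M1/2=1082/833, d=(M2−M1)/(6·3)=-4405/22491, b=Δ1−h1·(2M1+M2)/6=-7832/2499
seg 2: a=-3, c=M2/2=-1159/2499, d=(M3−M2)/(6·2)=695/4998, b=Δ2−h2·(2M2+M3)/6=-1571/2499
seg 3: a=-5, c=M3/2=926/2499, d=(M4−M3)/(6·3)=92/22491, b=Δ3−h3·(2M3+M4)/6=-97/119
seg 4: a=-4, c=M4/2=1018/2499, d=(M5−M4)/(6·3)=-1018/22491, b=Δ4−h4·(2M4+M5)/6=1265/833
t_q=1/2 → seg 0, τ=1/2; S=4+-11078/2499·τ+0·τ²+1082/2499·τ³=6123/3332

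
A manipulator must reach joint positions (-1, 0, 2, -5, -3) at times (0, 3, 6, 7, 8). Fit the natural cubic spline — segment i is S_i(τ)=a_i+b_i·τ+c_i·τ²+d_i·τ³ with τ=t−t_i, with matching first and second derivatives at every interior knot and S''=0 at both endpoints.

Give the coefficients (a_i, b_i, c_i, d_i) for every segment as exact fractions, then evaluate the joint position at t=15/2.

Δ: Δ0=1/3, Δ1=2/3, Δ2=-7, Δ3=2
row 1: diag=12, rhs=2; c'=1/4, d'=1/6
row 2: denom=8−3·1/4=29/4; d'=(-46−3·1/6)/(29/4)=-186/29
row 3: denom=4−1·4/29=112/29; d'=(54−1·-186/29)/(112/29)=219/14
back: M3=219/14
back: M2=-186/29−4/29·219/14=-60/7
back: M1=1/6−1/4·-60/7=97/42
M: M0=0, M1=97/42, M2=-60/7, M3=219/14, M4=0
seg 0: a=-1, c=M0/2=0, d=(M1−M0)/(6·3)=97/756, b=Δ0−h0·(2M0+M1)/6=-23/28
seg 1: a=0, c=M1/2=97/84, d=(M2−M1)/(6·3)=-457/756, b=Δ1−h1·(2M1+M2)/6=37/14
seg 2: a=2, c=M2/2=-30/7, d=(M3−M2)/(6·1)=113/28, b=Δ2−h2·(2M2+M3)/6=-27/4
seg 3: a=-5, c=M3/2=219/28, d=(M4−M3)/(6·1)=-73/28, b=Δ3−h3·(2M3+M4)/6=-45/14
t_q=15/2 → seg 3, τ=1/2; S=-5+-45/14·τ+219/28·τ²+-73/28·τ³=-1115/224

  seg 0: a=-1 b=-23/28 c=0 d=97/756
  seg 1: a=0 b=37/14 c=97/84 d=-457/756
  seg 2: a=2 b=-27/4 c=-30/7 d=113/28
  seg 3: a=-5 b=-45/14 c=219/28 d=-73/28
S(15/2) = -1115/224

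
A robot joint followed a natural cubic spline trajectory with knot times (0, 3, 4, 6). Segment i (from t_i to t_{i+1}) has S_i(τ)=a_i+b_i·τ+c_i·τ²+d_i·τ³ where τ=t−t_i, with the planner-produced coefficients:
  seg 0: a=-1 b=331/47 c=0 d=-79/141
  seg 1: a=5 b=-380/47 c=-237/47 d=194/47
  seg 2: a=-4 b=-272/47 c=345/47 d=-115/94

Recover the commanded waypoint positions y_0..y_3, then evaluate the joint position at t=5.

y_0=-1 y_1=5 y_2=-4 y_3=4
S(5) = -345/94

y_0 = S_0(0) = a_0 = -1
y_1 = S_1(0) = a_1 = 5
y_2 = S_2(0) = a_2 = -4
y_3 = S_2(2) = 4
t_q=5 is in segment 2 (τ=1); S_2(τ)=-345/94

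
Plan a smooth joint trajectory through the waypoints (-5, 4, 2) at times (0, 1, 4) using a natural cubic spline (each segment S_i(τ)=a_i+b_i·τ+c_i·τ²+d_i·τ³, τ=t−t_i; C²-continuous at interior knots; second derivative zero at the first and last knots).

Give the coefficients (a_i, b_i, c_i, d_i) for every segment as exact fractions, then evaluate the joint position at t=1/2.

Δ: Δ0=9, Δ1=-2/3
row 1: diag=8, rhs=-58; c'=3/8, d'=-29/4
back: M1=-29/4
M: M0=0, M1=-29/4, M2=0
seg 0: a=-5, c=M0/2=0, d=(M1−M0)/(6·1)=-29/24, b=Δ0−h0·(2M0+M1)/6=245/24
seg 1: a=4, c=M1/2=-29/8, d=(M2−M1)/(6·3)=29/72, b=Δ1−h1·(2M1+M2)/6=79/12
t_q=1/2 → seg 0, τ=1/2; S=-5+245/24·τ+0·τ²+-29/24·τ³=-3/64

  seg 0: a=-5 b=245/24 c=0 d=-29/24
  seg 1: a=4 b=79/12 c=-29/8 d=29/72
S(1/2) = -3/64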